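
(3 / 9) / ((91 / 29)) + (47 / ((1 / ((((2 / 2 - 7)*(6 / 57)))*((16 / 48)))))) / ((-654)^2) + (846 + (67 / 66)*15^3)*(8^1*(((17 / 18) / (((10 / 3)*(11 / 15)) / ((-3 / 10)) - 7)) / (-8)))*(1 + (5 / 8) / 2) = 18615712922805533 / 53233677072576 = 349.70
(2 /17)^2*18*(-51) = -216 /17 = -12.71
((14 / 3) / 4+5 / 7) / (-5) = -79 / 210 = -0.38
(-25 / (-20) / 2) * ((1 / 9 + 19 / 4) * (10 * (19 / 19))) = 4375 / 144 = 30.38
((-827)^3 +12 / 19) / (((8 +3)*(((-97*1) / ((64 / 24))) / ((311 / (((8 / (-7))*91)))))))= -3342185249515 / 790647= -4227152.26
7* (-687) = -4809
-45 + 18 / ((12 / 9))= -63 / 2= -31.50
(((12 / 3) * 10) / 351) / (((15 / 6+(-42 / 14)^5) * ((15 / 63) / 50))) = -5600 / 56277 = -0.10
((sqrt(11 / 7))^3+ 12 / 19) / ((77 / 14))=24 / 209+ 2 * sqrt(77) / 49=0.47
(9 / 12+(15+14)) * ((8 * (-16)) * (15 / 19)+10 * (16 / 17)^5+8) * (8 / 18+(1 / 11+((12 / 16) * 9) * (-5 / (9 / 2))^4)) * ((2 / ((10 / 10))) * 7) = -148919441319572 / 385616457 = -386185.39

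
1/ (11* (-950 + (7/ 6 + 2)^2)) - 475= -176808811/ 372229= -475.00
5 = 5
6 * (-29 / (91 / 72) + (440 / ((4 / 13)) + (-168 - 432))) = 440652 / 91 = 4842.33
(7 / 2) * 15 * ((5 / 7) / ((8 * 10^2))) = 0.05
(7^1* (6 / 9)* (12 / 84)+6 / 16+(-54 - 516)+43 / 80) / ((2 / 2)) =-136421 / 240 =-568.42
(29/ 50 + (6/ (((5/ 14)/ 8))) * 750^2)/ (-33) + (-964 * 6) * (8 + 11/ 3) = -3891342029/ 1650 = -2358389.11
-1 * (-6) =6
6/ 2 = 3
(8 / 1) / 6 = 1.33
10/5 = 2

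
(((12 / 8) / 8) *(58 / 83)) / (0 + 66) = 29 / 14608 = 0.00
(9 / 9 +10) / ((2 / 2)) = 11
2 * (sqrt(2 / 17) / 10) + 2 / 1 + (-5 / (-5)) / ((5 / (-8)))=sqrt(34) / 85 + 2 / 5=0.47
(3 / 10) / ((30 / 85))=17 / 20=0.85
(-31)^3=-29791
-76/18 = -4.22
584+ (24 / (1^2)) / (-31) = 18080 / 31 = 583.23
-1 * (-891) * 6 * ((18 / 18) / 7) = 5346 / 7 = 763.71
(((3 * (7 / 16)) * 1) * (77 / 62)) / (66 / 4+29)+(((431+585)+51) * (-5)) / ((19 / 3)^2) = -309517329 / 2327728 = -132.97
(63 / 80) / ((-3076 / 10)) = -63 / 24608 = -0.00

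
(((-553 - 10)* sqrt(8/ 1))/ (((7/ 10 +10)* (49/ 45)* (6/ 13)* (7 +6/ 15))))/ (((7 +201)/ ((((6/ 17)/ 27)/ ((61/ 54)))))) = -633375* sqrt(2)/ 402337334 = -0.00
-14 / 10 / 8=-7 / 40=-0.18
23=23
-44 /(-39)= 44 /39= 1.13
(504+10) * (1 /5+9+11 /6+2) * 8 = 803896 /15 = 53593.07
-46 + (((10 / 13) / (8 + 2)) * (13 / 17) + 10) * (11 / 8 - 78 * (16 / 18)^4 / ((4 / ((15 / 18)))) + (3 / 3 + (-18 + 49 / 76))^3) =-12638802803387 / 286327872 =-44141.01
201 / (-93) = -67 / 31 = -2.16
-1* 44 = -44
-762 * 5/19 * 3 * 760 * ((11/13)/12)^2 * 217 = -83365975/169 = -493289.79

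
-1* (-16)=16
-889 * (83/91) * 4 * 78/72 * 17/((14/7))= -179197/6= -29866.17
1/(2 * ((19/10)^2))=0.14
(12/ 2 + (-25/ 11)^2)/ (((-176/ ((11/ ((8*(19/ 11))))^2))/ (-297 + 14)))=4205663/ 369664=11.38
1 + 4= 5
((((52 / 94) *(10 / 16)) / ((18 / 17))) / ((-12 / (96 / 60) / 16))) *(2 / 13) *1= -136 / 1269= -0.11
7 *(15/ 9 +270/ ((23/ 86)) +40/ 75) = 814471/ 115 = 7082.36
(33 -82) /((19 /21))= -1029 /19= -54.16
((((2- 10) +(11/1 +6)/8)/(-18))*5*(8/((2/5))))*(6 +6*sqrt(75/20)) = 1175/6 +1175*sqrt(15)/12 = 575.06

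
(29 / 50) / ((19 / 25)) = 29 / 38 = 0.76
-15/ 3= -5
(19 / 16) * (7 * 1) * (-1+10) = 1197 / 16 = 74.81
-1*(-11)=11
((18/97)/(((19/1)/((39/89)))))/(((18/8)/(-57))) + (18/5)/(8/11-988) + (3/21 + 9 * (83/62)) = 102394679531/8476958525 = 12.08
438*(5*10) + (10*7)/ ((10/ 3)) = 21921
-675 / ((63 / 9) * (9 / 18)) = -192.86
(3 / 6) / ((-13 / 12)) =-6 / 13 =-0.46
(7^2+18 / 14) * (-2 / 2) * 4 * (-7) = 1408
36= 36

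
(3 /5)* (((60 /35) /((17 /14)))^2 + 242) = 211542 /1445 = 146.40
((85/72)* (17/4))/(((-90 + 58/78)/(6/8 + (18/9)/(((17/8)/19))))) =-1400035/1336704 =-1.05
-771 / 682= -1.13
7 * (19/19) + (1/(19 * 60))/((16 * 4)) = 510721/72960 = 7.00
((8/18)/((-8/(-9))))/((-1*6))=-1/12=-0.08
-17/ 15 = -1.13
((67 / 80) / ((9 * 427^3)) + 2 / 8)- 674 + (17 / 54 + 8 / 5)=-671.84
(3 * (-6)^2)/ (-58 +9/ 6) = -216/ 113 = -1.91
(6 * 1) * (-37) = -222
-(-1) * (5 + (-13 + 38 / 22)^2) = 15981 / 121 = 132.07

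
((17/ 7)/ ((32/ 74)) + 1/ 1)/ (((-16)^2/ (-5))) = -0.13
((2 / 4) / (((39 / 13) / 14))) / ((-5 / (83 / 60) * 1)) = -581 / 900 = -0.65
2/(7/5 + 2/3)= 30/31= 0.97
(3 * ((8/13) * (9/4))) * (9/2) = 243/13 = 18.69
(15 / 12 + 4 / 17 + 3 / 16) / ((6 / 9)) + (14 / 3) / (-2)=287 / 1632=0.18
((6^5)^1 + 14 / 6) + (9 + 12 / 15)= 116822 / 15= 7788.13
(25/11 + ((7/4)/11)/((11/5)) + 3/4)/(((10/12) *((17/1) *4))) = 2247/41140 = 0.05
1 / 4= 0.25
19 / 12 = 1.58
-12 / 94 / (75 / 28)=-56 / 1175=-0.05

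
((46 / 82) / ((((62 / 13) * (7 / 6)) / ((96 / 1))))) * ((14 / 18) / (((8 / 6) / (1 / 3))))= 1.88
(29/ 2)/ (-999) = -29/ 1998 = -0.01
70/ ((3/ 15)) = 350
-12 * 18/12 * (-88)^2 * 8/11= -101376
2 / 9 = 0.22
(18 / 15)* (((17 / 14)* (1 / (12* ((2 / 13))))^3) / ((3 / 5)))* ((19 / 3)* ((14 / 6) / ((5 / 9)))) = 709631 / 69120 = 10.27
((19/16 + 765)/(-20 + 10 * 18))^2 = 150283081/6553600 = 22.93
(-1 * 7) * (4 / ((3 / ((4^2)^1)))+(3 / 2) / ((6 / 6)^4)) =-959 / 6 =-159.83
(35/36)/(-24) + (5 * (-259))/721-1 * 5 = -608405/88992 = -6.84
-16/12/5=-4/15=-0.27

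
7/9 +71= 646/9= 71.78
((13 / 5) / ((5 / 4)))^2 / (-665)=-2704 / 415625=-0.01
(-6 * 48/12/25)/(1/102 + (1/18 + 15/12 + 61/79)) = -1160352/2523175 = -0.46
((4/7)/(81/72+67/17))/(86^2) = 136/8917727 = 0.00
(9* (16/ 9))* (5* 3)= 240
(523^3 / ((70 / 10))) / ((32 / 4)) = 143055667 / 56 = 2554565.48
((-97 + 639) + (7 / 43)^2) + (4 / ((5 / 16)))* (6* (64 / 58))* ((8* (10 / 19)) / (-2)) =370451961 / 1018799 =363.62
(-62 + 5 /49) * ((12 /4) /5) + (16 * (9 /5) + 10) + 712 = 174847 /245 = 713.66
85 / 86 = 0.99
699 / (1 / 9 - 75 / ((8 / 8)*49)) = -308259 / 626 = -492.43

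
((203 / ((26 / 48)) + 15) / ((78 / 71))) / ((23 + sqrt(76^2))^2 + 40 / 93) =11152467 / 308098154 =0.04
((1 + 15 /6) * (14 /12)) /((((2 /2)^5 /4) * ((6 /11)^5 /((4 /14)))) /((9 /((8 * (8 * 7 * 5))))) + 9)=7891499 /37714788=0.21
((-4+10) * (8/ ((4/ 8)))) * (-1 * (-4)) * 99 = 38016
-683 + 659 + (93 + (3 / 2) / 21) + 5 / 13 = 12641 / 182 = 69.46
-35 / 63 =-5 / 9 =-0.56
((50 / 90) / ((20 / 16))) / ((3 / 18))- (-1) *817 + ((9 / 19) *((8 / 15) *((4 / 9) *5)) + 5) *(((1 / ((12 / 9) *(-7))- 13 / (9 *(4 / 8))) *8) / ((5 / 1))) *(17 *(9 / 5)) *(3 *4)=-17894501 / 1995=-8969.67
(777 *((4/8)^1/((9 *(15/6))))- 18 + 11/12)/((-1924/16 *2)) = -11/14430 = -0.00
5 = 5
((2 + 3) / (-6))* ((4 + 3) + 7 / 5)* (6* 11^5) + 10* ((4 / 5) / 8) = -6764141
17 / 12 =1.42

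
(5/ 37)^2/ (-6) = -25/ 8214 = -0.00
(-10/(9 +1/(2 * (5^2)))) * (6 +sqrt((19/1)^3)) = -9500 * sqrt(19)/451- 3000/451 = -98.47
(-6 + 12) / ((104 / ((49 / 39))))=49 / 676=0.07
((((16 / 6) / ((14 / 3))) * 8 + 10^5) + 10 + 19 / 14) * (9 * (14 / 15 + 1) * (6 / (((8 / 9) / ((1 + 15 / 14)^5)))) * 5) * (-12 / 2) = -202391126685141669 / 15059072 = -13439813999.50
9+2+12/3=15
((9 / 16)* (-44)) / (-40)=99 / 160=0.62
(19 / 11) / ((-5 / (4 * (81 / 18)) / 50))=-3420 / 11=-310.91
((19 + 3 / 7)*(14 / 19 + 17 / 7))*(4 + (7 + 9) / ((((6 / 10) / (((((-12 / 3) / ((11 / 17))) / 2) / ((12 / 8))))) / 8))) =-2469107744 / 92169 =-26788.92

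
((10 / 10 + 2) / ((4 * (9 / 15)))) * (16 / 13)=20 / 13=1.54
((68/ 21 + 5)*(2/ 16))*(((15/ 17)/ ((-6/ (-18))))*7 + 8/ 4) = 60377/ 2856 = 21.14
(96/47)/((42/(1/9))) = 0.01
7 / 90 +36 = 3247 / 90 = 36.08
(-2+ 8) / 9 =0.67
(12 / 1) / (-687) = -4 / 229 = -0.02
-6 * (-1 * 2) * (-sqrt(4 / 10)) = -12 * sqrt(10) / 5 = -7.59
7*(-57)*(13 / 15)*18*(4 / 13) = -9576 / 5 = -1915.20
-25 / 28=-0.89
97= 97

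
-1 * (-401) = 401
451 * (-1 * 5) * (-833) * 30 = 56352450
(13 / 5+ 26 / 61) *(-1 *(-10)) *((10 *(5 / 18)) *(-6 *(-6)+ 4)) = 1846000 / 549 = 3362.48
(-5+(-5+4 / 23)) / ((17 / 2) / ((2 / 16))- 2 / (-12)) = -1356 / 9407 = -0.14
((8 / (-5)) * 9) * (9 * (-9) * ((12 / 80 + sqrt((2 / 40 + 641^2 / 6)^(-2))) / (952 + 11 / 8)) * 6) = 29749568544 / 27015445475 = 1.10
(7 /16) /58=7 /928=0.01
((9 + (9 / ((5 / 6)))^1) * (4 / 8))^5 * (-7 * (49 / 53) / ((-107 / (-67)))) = -218547023367519 / 567100000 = -385376.52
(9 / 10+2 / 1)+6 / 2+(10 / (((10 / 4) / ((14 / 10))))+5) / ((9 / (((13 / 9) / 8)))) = 3961 / 648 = 6.11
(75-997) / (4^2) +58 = 3 / 8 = 0.38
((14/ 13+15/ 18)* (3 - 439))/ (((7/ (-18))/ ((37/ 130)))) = 3605502/ 5915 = 609.55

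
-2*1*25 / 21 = -50 / 21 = -2.38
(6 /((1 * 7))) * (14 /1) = 12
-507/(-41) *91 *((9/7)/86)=16.82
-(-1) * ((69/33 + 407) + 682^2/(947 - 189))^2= 18178984197124/17380561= 1045937.71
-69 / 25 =-2.76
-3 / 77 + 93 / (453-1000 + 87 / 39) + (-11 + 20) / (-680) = -41329173 / 185406760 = -0.22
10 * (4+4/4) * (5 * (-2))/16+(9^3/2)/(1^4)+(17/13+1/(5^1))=87037/260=334.76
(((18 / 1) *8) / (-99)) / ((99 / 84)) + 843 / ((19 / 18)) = 5499650 / 6897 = 797.40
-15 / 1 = -15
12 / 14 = 6 / 7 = 0.86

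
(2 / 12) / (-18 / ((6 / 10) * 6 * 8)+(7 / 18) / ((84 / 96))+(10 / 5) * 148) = 12 / 21299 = 0.00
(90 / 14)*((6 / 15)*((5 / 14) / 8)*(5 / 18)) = 25 / 784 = 0.03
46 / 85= 0.54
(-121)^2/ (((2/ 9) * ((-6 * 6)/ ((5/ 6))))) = -73205/ 48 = -1525.10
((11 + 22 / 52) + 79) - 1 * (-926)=26427 / 26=1016.42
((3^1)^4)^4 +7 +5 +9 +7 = 43046749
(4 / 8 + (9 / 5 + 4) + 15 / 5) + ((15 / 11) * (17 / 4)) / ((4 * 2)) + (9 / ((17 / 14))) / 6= 336891 / 29920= 11.26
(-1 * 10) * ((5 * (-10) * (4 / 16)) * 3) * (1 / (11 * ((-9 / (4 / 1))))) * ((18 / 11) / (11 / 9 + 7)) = -3.02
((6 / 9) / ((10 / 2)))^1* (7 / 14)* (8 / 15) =8 / 225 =0.04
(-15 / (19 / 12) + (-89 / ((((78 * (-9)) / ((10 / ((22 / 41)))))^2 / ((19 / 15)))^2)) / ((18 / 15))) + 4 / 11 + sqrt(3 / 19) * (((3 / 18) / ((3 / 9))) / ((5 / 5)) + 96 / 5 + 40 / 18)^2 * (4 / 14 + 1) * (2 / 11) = -33234567049798406311 / 3648098449621825056 + 3892729 * sqrt(57) / 658350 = 35.53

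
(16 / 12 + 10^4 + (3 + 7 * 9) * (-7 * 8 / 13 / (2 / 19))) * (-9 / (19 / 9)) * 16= -122997312 / 247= -497964.83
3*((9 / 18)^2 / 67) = 0.01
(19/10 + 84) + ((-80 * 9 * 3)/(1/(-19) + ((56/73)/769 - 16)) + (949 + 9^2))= 71362916813/57069070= 1250.47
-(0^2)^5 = 0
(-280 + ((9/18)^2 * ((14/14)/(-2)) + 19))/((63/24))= -2089/21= -99.48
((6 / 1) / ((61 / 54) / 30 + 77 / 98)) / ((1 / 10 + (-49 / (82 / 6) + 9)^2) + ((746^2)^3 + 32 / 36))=1470538800 / 34781836279678702190556719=0.00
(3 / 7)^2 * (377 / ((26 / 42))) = 783 / 7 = 111.86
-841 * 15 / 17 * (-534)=6736410 / 17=396259.41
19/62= 0.31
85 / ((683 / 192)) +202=154286 / 683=225.89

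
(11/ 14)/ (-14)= -11/ 196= -0.06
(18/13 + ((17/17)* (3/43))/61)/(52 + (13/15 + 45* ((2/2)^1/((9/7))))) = 708795/44942482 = 0.02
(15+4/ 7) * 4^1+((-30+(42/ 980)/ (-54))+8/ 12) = 41519/ 1260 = 32.95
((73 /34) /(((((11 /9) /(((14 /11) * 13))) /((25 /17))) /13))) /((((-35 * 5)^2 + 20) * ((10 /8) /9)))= 1036308 /7937963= 0.13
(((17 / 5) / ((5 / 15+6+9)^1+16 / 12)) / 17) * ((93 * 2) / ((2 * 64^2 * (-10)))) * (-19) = 0.00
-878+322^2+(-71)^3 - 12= -255117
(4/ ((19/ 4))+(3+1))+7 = 225/ 19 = 11.84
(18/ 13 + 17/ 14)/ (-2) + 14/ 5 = 2731/ 1820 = 1.50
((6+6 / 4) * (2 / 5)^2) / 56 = 3 / 140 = 0.02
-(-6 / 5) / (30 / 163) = 163 / 25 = 6.52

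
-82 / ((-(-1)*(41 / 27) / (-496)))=26784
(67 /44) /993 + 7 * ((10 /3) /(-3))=-1019279 /131076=-7.78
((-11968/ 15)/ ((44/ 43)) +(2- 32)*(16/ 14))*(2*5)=-8140.19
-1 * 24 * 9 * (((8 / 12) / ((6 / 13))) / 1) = -312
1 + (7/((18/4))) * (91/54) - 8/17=13016/4131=3.15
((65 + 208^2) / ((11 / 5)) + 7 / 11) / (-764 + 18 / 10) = -1083260 / 41921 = -25.84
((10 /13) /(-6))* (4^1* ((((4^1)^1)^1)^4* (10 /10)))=-5120 /39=-131.28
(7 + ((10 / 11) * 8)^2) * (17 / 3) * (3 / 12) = 123199 / 1452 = 84.85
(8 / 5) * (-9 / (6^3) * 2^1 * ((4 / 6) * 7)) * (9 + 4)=-364 / 45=-8.09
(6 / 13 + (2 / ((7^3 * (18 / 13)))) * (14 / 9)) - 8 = -388624 / 51597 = -7.53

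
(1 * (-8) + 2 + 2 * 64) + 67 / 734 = 89615 / 734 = 122.09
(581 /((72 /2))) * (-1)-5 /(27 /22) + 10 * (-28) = -32423 /108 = -300.21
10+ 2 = 12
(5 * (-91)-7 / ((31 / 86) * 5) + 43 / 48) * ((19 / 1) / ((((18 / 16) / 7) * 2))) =-453188323 / 16740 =-27072.18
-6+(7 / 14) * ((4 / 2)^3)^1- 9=-11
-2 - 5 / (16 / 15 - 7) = -1.16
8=8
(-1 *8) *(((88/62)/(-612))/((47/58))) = 5104/222921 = 0.02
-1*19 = -19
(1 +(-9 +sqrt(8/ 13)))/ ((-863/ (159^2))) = 202248/ 863 - 50562*sqrt(26)/ 11219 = 211.37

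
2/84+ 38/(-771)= -275/10794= -0.03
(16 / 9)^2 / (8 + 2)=128 / 405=0.32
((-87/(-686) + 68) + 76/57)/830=142949/1708140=0.08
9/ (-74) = -9/ 74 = -0.12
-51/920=-0.06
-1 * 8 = -8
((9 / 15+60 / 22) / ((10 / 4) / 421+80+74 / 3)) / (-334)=-231129 / 2428541555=-0.00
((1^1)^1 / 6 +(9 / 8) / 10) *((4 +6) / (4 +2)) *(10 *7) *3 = 2345 / 24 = 97.71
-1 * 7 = -7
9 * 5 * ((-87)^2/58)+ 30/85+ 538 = 217969/34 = 6410.85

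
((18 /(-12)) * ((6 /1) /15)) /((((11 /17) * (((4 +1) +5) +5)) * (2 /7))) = -119 /550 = -0.22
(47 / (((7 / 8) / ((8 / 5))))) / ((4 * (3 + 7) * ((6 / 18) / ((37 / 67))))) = 41736 / 11725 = 3.56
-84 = -84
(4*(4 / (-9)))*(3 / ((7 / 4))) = -64 / 21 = -3.05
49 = 49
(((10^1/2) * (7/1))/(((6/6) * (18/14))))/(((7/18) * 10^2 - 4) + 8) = 245/386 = 0.63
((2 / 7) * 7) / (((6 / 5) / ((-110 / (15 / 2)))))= -220 / 9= -24.44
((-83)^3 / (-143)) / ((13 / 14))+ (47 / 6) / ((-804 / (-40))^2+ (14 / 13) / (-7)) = 12608272338152 / 2927997501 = 4306.11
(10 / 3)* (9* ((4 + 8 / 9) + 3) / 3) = 710 / 9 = 78.89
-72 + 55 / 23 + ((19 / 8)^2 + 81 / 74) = -3424341 / 54464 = -62.87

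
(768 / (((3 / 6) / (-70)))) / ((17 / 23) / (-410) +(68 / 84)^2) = -447135897600 / 2717773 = -164522.90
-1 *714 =-714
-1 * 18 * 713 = -12834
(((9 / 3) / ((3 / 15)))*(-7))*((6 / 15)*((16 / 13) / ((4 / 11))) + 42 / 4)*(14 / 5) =-226527 / 65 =-3485.03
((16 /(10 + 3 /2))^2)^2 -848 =-236256592 /279841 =-844.25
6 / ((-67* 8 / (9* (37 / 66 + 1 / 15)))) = -1863 / 29480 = -0.06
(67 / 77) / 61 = 67 / 4697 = 0.01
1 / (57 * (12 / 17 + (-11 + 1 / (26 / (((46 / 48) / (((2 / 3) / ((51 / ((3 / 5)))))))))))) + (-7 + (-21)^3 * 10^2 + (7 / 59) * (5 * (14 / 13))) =-1601925292402919 / 1729742235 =-926106.36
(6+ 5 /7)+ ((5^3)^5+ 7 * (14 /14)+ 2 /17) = 3631591798521 /119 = 30517578138.83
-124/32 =-3.88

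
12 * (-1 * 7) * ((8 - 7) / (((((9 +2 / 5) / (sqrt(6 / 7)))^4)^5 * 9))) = -7688671875000000000000 / 111645061901724298056602371105742792390407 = -0.00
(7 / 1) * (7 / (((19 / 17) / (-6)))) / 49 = -102 / 19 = -5.37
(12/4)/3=1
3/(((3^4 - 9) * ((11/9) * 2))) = 0.02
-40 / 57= -0.70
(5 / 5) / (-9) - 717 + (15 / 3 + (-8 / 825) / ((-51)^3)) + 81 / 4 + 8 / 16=-302642151043 / 437748300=-691.36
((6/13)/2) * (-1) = -3/13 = -0.23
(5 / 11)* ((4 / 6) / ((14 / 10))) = 50 / 231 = 0.22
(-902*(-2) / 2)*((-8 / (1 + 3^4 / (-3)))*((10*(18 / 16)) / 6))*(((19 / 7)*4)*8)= 4113120 / 91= 45199.12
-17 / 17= -1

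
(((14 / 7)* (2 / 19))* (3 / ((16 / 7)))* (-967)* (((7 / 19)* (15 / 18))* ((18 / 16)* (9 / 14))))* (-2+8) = -8224335 / 23104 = -355.97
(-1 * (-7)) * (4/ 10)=14/ 5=2.80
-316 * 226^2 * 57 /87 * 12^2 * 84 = -3709363037184 /29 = -127909070247.72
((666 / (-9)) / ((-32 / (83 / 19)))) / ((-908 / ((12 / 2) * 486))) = -2238759 / 69008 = -32.44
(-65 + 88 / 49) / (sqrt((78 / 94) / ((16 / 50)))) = -6194 * sqrt(3666) / 9555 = -39.25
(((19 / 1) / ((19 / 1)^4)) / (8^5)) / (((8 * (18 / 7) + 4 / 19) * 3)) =7 / 98088124416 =0.00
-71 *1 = -71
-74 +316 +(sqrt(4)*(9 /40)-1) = 4829 /20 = 241.45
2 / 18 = 1 / 9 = 0.11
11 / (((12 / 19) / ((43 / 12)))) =8987 / 144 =62.41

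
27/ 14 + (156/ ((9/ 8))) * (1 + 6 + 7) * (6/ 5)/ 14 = 11783/ 70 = 168.33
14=14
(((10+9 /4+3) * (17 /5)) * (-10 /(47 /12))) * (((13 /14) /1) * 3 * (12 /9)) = -161772 /329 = -491.71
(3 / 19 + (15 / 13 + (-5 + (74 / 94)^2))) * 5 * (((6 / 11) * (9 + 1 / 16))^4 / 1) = -18733930877503125 / 2045047383808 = -9160.63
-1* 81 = -81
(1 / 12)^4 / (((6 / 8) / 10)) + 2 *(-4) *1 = -62203 / 7776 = -8.00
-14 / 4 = -7 / 2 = -3.50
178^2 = 31684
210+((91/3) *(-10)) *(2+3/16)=-10885/24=-453.54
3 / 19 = 0.16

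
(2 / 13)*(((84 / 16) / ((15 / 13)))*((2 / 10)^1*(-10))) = -7 / 5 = -1.40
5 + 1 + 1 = 7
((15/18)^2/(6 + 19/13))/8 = 325/27936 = 0.01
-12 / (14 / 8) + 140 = 133.14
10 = 10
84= 84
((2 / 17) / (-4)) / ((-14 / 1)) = 1 / 476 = 0.00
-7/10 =-0.70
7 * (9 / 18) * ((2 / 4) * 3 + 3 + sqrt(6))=24.32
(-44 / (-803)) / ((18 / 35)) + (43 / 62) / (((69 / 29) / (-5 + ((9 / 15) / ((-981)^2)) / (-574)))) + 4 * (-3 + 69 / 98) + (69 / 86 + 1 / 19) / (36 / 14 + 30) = -656598622772167252717 / 62483592342413644920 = -10.51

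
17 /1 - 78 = -61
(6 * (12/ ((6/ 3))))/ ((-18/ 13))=-26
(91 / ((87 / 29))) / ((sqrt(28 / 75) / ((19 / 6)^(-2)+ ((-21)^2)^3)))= 670834010535*sqrt(21) / 722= 4257822205.02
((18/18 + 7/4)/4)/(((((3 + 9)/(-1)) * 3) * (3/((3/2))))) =-11/1152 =-0.01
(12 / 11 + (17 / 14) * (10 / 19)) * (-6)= -15186 / 1463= -10.38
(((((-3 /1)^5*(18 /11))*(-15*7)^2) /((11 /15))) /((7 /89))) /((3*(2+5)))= -437946750 /121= -3619394.63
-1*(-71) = 71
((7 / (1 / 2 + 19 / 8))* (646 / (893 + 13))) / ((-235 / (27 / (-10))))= 81396 / 4080775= 0.02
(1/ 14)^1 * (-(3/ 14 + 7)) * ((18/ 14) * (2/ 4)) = -909/ 2744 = -0.33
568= 568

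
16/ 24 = 2/ 3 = 0.67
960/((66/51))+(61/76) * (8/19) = 2947102/3971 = 742.16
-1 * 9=-9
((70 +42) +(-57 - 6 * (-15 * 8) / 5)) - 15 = 184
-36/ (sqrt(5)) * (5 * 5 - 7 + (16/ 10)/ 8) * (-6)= 19656 * sqrt(5)/ 25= 1758.09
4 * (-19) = -76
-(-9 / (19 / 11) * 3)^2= -88209 / 361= -244.35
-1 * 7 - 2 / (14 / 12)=-61 / 7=-8.71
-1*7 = -7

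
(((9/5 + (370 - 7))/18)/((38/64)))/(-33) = -512/495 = -1.03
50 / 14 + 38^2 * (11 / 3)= 111263 / 21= 5298.24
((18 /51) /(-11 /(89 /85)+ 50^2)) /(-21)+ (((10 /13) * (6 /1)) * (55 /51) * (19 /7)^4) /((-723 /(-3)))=31761838319318 /28333657089465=1.12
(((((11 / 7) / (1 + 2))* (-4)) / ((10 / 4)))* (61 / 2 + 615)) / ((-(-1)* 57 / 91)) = -738452 / 855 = -863.69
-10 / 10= -1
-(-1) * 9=9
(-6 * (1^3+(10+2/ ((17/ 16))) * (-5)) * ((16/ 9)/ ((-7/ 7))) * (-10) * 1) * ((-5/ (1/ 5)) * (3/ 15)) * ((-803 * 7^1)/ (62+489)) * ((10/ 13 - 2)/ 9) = -43460.54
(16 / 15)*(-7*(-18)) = 672 / 5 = 134.40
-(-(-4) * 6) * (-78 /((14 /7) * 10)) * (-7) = -3276 /5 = -655.20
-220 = -220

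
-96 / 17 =-5.65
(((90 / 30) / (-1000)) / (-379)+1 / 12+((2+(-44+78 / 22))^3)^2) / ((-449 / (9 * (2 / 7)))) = -19539971397654766625397 / 1055139074258500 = -18518858.67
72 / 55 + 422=423.31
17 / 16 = 1.06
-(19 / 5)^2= -361 / 25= -14.44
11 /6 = 1.83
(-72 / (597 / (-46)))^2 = 1218816 / 39601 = 30.78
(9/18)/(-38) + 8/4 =151/76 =1.99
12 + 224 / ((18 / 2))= 332 / 9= 36.89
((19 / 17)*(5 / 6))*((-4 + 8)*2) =380 / 51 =7.45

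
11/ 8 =1.38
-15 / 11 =-1.36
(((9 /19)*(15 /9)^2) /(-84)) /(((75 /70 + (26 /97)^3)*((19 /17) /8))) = -1551544100 /15092860197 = -0.10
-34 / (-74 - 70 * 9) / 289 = 1 / 5984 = 0.00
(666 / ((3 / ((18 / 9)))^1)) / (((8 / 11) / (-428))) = -261294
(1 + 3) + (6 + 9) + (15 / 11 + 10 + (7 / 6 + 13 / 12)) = 1435 / 44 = 32.61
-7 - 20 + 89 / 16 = -21.44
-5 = -5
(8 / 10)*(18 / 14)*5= 36 / 7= 5.14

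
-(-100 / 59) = 100 / 59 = 1.69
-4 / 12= -1 / 3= -0.33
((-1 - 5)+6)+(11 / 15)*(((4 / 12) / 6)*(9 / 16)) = 11 / 480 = 0.02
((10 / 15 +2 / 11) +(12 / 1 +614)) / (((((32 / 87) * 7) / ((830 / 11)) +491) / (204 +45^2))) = 554922946290 / 195016657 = 2845.52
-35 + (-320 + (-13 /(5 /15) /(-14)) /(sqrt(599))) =-355 + 39 * sqrt(599) /8386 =-354.89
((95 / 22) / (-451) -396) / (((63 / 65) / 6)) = -255398455 / 104181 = -2451.49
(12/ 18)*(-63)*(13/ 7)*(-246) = 19188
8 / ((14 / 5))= 20 / 7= 2.86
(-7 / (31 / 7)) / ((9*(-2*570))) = 49 / 318060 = 0.00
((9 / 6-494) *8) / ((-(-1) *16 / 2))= -492.50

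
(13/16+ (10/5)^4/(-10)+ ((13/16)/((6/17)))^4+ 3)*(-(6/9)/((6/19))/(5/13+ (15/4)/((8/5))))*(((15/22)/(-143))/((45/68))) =4155978349951/24604806758400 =0.17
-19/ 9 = -2.11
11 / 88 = 1 / 8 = 0.12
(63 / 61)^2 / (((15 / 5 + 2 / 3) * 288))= 1323 / 1309792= 0.00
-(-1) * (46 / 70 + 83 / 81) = 4768 / 2835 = 1.68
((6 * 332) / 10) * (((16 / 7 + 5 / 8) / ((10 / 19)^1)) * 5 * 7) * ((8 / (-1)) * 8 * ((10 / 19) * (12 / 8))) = -1948176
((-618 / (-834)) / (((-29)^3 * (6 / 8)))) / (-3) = 412 / 30510639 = 0.00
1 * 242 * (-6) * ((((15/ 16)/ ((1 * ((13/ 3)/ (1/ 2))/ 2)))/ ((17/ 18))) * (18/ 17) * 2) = -2646270/ 3757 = -704.36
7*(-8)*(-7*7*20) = 54880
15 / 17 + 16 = 287 / 17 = 16.88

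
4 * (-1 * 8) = -32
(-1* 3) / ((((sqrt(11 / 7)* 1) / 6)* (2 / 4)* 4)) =-9* sqrt(77) / 11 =-7.18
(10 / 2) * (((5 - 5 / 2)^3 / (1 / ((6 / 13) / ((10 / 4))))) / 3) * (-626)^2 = 1884019.23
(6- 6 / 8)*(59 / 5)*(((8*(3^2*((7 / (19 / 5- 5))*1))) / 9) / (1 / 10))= -28910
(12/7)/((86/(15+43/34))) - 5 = -3418/731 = -4.68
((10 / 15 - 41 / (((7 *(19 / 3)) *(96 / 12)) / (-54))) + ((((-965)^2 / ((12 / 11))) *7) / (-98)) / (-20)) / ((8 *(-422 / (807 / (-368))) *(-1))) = -10494610249 / 5287518208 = -1.98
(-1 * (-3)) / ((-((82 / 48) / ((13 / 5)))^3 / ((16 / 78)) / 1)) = -18690048 / 8615125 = -2.17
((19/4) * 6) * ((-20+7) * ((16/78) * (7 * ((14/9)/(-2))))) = 3724/9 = 413.78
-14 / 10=-7 / 5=-1.40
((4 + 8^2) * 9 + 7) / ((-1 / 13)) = -8047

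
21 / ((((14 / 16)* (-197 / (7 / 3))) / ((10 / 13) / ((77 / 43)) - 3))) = 20584 / 28171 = 0.73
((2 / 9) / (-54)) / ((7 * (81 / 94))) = -94 / 137781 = -0.00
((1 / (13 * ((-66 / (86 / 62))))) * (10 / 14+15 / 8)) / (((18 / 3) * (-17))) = 6235 / 151927776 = 0.00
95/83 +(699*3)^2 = 364985042/83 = 4397410.14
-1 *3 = -3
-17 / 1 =-17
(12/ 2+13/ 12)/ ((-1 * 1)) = -85/ 12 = -7.08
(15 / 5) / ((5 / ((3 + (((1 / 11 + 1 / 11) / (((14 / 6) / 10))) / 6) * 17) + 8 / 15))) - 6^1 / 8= 20749 / 7700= 2.69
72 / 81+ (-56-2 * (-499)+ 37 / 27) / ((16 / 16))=25495 / 27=944.26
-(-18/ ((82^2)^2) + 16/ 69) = -361696787/ 1559820072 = -0.23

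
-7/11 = -0.64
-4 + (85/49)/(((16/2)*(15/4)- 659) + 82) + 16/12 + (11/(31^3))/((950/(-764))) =-2.67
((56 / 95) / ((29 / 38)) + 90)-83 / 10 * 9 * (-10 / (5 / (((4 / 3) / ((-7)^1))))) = 12650 / 203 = 62.32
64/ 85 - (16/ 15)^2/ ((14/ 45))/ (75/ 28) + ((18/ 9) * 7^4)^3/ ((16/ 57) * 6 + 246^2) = 3353050702202314/ 1832551125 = 1829717.41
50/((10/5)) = 25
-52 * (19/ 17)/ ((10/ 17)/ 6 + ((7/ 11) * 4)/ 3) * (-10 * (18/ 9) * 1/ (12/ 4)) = 217360/ 531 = 409.34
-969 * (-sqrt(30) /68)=57 * sqrt(30) /4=78.05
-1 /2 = -0.50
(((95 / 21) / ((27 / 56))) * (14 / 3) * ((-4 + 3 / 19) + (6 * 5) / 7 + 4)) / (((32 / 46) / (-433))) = -9809615 / 81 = -121106.36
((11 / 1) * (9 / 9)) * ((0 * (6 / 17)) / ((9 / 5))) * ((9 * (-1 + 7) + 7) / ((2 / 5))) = 0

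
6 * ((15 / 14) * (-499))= -3207.86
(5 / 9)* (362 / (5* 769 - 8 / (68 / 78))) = 30770 / 586881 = 0.05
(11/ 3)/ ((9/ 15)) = 6.11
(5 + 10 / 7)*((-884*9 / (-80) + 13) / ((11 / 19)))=384579 / 308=1248.63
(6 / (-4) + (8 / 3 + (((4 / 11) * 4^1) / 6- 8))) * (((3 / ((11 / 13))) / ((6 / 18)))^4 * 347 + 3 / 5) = -29271674.10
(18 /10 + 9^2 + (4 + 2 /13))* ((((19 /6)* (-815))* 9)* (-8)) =210050928 /13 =16157763.69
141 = 141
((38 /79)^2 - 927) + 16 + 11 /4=-22667777 /24964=-908.02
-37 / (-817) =37 / 817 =0.05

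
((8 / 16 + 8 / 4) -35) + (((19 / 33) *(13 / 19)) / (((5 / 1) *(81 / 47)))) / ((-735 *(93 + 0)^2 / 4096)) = -5522502861187 / 169923010950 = -32.50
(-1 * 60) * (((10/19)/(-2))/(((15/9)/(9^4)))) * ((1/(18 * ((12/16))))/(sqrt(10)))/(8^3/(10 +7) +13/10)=1487160 * sqrt(10)/101479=46.34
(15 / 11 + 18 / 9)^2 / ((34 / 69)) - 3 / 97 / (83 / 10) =760382091 / 33121814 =22.96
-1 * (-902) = 902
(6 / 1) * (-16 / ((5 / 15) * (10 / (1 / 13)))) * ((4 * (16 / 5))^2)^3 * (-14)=138538465099776 / 1015625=136407104.10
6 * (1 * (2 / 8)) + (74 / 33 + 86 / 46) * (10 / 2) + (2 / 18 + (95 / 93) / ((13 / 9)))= 41987591 / 1835262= 22.88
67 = 67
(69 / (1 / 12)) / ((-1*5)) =-828 / 5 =-165.60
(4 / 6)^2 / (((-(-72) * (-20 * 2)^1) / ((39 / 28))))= -0.00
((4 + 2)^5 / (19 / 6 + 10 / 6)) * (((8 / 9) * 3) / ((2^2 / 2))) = 62208 / 29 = 2145.10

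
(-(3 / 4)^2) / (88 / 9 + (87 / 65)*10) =-1053 / 43360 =-0.02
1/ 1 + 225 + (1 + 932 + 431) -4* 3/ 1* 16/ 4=1542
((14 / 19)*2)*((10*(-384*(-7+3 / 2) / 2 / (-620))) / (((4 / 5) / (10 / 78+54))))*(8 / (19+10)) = -104030080 / 222053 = -468.49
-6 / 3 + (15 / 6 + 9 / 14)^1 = 8 / 7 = 1.14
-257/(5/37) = -9509/5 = -1901.80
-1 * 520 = -520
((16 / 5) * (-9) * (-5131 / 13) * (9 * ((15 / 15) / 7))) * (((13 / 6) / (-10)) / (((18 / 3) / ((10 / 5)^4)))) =-211104 / 25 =-8444.16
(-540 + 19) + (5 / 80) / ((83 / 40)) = -86481 / 166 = -520.97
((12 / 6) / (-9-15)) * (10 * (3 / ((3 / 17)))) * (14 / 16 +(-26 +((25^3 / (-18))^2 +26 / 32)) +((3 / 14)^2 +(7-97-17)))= -10673013.40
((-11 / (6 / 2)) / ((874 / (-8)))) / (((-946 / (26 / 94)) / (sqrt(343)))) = -182*sqrt(7) / 2649531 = -0.00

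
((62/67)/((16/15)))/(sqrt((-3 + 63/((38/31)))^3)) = 2945*sqrt(69882)/302118276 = 0.00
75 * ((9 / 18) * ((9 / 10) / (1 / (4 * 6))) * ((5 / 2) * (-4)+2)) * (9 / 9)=-6480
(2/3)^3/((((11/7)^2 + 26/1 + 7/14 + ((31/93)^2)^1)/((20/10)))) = 1568/76947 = 0.02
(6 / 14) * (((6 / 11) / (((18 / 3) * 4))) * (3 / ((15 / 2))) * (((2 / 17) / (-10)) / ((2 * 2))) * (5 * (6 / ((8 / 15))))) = -27 / 41888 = -0.00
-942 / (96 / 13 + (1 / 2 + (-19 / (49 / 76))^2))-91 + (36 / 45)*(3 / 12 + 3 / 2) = -8267399476 / 91176235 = -90.67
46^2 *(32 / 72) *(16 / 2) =67712 / 9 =7523.56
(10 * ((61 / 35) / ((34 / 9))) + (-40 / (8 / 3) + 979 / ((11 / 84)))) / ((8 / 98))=1554714 / 17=91453.76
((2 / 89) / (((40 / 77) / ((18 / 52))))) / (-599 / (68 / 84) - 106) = -11781 / 665552680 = -0.00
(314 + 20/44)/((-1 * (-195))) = 1153/715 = 1.61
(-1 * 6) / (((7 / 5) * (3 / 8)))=-80 / 7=-11.43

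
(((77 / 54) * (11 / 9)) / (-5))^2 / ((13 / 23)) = 16500407 / 76763700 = 0.21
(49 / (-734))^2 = 2401 / 538756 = 0.00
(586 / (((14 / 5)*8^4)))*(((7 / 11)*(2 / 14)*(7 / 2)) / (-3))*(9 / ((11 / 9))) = -39555 / 991232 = -0.04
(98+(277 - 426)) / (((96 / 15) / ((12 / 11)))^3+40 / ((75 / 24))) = -172125 / 724672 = -0.24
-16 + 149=133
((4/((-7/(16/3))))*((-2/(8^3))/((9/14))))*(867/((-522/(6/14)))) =-289/21924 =-0.01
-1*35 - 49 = -84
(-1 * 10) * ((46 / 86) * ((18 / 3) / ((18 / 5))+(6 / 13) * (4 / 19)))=-300610 / 31863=-9.43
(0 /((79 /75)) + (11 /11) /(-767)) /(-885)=1 /678795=0.00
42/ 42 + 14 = 15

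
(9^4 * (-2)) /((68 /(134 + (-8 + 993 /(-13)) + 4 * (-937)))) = 315446319 /442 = 713679.45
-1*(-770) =770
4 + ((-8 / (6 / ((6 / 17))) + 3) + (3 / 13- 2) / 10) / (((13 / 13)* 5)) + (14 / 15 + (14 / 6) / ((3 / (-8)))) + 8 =714211 / 99450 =7.18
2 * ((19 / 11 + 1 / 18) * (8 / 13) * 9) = 2824 / 143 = 19.75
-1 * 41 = -41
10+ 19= 29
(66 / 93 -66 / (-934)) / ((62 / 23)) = 0.29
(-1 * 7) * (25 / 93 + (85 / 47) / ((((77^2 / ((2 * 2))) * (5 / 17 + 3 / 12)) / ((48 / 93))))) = -258873035 / 136982769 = -1.89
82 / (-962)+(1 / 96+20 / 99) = 193825 / 1523808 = 0.13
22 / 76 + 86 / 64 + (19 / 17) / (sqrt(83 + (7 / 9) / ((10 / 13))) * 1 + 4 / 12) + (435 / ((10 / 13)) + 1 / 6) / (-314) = -705399295 / 4084466784 + 19 * sqrt(75610) / 42789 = -0.05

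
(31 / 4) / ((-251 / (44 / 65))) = -341 / 16315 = -0.02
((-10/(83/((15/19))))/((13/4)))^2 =360000/420291001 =0.00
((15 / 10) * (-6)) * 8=-72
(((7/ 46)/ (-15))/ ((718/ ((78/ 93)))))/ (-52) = 7/ 30716040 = 0.00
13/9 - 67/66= 85/198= 0.43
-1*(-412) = 412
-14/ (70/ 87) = -87/ 5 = -17.40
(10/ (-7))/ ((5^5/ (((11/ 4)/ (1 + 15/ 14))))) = -11/ 18125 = -0.00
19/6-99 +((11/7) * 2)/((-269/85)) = -1093945/11298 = -96.83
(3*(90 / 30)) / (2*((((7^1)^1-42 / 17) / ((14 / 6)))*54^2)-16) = 153 / 192184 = 0.00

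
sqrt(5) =2.24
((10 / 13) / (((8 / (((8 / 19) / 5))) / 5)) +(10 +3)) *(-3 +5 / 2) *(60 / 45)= -6442 / 741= -8.69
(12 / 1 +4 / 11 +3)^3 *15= 72402135 / 1331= 54396.80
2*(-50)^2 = 5000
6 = 6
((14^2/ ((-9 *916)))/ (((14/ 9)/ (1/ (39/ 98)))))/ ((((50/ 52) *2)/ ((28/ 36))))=-2401/ 154575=-0.02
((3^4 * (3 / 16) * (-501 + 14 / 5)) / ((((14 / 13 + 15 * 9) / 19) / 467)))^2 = 4875146488513747082169 / 20027910400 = 243417630254.31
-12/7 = -1.71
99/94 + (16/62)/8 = 3163/2914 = 1.09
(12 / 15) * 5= 4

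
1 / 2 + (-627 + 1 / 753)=-943507 / 1506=-626.50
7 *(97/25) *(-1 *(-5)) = 679/5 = 135.80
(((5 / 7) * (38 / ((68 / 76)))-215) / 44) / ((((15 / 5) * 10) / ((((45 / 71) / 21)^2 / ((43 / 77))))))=-329625 / 1444508632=-0.00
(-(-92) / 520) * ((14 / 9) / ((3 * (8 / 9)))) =161 / 1560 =0.10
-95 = -95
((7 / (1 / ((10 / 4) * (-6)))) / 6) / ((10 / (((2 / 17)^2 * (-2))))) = 0.05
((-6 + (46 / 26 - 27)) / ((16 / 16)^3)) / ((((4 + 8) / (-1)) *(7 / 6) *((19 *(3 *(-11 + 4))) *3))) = -29 / 15561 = -0.00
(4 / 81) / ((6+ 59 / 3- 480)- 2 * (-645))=4 / 67689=0.00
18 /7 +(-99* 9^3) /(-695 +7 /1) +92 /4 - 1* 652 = -2511683 /4816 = -521.53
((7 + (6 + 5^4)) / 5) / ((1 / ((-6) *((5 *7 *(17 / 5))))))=-455532 / 5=-91106.40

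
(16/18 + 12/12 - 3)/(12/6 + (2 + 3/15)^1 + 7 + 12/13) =-0.09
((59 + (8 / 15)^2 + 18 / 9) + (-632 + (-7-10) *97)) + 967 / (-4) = -2215319 / 900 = -2461.47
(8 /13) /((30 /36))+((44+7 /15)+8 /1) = 2075 /39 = 53.21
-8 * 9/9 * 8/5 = -64/5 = -12.80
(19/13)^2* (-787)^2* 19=4248251971/169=25137585.63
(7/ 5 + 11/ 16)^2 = 27889/ 6400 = 4.36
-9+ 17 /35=-298 /35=-8.51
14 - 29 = -15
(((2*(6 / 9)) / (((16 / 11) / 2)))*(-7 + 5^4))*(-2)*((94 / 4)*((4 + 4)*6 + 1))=-2609299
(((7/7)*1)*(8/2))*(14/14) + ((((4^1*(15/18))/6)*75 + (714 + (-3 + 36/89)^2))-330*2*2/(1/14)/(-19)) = 785169038/451497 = 1739.03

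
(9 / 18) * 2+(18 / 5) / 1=23 / 5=4.60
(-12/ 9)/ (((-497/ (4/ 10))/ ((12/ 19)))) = 32/ 47215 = 0.00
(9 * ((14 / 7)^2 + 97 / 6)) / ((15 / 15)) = 181.50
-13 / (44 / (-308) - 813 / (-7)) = -13 / 116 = -0.11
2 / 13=0.15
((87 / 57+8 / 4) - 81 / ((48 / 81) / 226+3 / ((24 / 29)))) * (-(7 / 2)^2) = 31631531 / 137332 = 230.33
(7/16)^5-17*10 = -178241113/1048576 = -169.98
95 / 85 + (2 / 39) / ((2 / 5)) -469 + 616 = 98287 / 663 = 148.25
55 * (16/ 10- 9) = -407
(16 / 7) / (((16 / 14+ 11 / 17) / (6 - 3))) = 272 / 71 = 3.83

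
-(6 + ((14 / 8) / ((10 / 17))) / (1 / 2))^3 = -13651919 / 8000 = -1706.49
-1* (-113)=113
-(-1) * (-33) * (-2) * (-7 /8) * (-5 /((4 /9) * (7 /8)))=1485 /2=742.50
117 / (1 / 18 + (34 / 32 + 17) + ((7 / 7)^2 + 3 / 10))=84240 / 13981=6.03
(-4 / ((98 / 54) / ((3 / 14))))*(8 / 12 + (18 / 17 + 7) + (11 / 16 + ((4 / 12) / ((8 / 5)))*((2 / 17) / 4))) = -14823 / 3332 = -4.45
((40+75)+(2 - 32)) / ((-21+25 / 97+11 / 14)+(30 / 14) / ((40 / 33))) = -461720 / 98801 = -4.67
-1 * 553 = -553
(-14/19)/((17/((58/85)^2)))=-47096/2333675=-0.02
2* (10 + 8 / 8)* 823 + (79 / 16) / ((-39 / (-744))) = 473205 / 26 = 18200.19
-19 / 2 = -9.50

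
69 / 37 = 1.86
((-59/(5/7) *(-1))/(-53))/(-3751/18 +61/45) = 2478/329183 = 0.01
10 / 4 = 5 / 2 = 2.50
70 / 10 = 7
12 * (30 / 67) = 360 / 67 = 5.37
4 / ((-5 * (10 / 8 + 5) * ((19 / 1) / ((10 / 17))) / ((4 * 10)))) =-256 / 1615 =-0.16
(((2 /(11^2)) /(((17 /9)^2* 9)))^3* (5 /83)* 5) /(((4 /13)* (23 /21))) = 9950850 /81631084745773981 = 0.00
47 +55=102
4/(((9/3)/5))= 20/3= 6.67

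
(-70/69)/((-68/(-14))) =-245/1173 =-0.21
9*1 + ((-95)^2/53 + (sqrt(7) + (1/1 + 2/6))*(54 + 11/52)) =2819*sqrt(7)/52 + 519985/2067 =395.00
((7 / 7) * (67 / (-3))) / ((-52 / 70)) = 2345 / 78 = 30.06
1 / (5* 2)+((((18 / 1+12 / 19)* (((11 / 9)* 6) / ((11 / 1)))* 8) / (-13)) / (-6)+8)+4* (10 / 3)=56087 / 2470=22.71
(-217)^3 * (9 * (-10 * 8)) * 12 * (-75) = -6621466824000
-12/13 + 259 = 3355/13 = 258.08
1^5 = 1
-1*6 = -6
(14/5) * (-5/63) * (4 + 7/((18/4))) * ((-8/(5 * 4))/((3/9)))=40/27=1.48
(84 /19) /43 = 84 /817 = 0.10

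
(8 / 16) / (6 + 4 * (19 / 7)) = 7 / 236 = 0.03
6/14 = 3/7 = 0.43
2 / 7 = 0.29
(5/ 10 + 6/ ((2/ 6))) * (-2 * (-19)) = 703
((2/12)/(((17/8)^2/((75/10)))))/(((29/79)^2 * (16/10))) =312050/243049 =1.28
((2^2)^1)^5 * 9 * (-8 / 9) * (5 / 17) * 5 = -204800 / 17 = -12047.06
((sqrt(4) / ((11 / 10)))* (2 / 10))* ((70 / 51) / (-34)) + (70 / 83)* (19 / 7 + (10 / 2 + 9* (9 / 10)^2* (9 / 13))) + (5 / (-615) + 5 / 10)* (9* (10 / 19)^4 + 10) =2933578366848163 / 183277956157010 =16.01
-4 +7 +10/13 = 49/13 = 3.77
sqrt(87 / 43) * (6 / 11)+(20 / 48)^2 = 0.95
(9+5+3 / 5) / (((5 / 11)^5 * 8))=11756723 / 125000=94.05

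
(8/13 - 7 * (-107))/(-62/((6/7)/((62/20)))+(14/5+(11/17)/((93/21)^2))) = -4776121950/1410636773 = -3.39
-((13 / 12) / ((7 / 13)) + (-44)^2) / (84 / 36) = -162793 / 196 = -830.58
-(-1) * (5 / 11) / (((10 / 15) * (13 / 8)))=60 / 143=0.42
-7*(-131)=917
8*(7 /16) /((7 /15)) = 15 /2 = 7.50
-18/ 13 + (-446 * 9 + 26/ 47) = -2453062/ 611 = -4014.83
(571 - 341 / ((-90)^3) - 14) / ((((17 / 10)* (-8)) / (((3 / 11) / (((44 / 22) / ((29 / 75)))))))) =-11775546889 / 5452920000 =-2.16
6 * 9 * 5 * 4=1080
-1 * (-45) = 45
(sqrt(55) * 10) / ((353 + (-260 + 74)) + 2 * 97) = 10 * sqrt(55) / 361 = 0.21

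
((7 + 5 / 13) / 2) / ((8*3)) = 2 / 13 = 0.15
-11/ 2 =-5.50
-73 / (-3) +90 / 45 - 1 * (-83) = 328 / 3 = 109.33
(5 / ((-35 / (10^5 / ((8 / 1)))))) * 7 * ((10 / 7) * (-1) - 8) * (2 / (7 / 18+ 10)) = 2700000 / 119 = 22689.08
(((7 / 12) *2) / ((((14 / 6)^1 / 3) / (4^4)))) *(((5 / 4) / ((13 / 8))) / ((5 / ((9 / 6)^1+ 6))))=5760 / 13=443.08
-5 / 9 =-0.56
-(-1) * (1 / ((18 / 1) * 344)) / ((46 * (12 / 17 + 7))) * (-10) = -85 / 18656496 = -0.00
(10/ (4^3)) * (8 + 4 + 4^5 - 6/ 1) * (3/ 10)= 1545/ 32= 48.28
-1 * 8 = -8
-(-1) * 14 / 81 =14 / 81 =0.17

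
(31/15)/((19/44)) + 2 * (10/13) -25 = -69193/3705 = -18.68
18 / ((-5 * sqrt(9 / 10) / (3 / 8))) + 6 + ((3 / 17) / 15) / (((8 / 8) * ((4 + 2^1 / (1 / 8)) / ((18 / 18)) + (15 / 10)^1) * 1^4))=4.58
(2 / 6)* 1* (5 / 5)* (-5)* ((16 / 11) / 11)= -80 / 363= -0.22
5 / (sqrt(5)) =sqrt(5) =2.24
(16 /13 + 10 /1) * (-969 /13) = -141474 /169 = -837.12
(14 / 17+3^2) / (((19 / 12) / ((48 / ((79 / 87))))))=8368704 / 25517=327.97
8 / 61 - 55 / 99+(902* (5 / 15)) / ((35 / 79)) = 13032059 / 19215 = 678.22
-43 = -43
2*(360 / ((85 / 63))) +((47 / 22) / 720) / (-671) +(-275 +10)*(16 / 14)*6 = -1623375964633 / 1264808160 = -1283.50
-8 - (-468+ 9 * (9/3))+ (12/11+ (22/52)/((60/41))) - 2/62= 231055631/531960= 434.35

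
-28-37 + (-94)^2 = 8771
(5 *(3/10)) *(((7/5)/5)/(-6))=-7/100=-0.07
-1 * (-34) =34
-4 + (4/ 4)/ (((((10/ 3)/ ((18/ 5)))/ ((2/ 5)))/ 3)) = -338/ 125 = -2.70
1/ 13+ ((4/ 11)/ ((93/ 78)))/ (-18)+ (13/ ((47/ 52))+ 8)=42084115/ 1875159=22.44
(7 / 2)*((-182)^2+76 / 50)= 2898483 / 25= 115939.32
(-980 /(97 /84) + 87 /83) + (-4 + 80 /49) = -335315845 /394499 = -849.98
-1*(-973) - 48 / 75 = 24309 / 25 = 972.36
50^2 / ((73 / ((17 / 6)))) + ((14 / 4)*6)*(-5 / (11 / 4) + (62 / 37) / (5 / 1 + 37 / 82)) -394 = -4365332396 / 13280817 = -328.69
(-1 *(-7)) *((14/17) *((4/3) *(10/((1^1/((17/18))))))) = 1960/27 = 72.59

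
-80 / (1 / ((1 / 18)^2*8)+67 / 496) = -7936 / 4031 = -1.97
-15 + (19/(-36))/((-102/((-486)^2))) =41043/34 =1207.15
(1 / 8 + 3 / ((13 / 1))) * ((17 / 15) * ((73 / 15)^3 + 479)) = 630774409 / 2632500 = 239.61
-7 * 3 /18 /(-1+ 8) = -1 /6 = -0.17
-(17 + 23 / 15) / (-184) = 139 / 1380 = 0.10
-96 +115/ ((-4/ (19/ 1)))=-2569/ 4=-642.25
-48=-48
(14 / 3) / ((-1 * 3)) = -14 / 9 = -1.56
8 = 8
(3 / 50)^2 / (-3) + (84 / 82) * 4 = 419877 / 102500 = 4.10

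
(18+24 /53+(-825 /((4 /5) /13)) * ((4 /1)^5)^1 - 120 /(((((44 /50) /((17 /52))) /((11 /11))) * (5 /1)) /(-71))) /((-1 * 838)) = 104039574321 /6351202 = 16381.08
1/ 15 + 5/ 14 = 89/ 210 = 0.42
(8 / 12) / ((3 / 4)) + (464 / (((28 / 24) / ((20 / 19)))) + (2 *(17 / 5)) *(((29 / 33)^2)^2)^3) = 466926299436960575256082 / 1109146527443734999065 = 420.98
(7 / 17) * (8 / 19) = 56 / 323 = 0.17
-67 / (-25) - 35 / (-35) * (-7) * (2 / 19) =923 / 475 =1.94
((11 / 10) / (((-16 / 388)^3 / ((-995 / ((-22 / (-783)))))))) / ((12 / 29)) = 1374696365463 / 1024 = 1342476919.40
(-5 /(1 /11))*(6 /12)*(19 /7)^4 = -7167655 /4802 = -1492.64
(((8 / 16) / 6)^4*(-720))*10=-25 / 72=-0.35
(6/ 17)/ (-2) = -3/ 17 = -0.18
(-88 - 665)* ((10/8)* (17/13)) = -64005/52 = -1230.87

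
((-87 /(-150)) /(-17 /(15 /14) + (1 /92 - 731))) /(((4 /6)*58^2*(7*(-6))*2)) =69 /16737934640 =0.00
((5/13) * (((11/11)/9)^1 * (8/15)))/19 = 8/6669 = 0.00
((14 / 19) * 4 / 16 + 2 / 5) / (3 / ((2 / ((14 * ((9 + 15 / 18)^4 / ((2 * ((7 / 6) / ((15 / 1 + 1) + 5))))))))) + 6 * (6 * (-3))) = 0.00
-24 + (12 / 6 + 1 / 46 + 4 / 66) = -33271 / 1518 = -21.92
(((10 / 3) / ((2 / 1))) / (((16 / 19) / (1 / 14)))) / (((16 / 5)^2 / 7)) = 0.10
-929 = -929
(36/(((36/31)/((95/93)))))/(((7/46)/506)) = 2211220/21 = 105296.19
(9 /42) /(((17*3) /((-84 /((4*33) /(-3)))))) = 3 /374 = 0.01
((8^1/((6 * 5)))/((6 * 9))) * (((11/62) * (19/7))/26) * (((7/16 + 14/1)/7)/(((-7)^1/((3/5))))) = -2299/142178400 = -0.00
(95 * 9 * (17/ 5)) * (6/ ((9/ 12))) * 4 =93024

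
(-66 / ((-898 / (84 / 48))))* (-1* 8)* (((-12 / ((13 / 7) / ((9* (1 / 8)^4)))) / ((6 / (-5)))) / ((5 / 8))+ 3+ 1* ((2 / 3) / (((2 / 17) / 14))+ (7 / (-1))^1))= -57928409 / 747136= -77.53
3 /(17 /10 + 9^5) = 30 /590507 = 0.00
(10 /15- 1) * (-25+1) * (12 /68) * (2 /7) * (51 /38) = 72 /133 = 0.54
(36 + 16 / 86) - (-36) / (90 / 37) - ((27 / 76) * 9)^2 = 50620977 / 1241840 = 40.76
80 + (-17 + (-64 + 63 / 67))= -4 / 67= -0.06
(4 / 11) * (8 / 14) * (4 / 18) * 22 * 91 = 832 / 9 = 92.44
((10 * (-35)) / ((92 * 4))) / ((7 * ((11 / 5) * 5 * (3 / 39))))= -325 / 2024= -0.16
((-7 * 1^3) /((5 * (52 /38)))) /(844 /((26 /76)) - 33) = -133 /316430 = -0.00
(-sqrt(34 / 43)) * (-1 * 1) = sqrt(1462) / 43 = 0.89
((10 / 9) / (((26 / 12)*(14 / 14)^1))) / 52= 5 / 507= 0.01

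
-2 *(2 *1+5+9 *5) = -104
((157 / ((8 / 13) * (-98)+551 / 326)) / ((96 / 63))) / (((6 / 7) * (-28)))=2328781 / 31797888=0.07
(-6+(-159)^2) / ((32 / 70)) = 884625 / 16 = 55289.06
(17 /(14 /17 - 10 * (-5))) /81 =289 /69984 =0.00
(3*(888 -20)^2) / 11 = 2260272 / 11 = 205479.27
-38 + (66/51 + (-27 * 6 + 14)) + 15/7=-21725/119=-182.56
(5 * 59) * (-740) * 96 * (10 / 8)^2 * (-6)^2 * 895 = -1055043900000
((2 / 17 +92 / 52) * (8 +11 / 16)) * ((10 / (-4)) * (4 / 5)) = -57963 / 1768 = -32.78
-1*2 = -2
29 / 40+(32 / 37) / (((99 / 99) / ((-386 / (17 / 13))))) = -6404799 / 25160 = -254.56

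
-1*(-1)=1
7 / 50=0.14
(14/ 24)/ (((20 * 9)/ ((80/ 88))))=7/ 2376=0.00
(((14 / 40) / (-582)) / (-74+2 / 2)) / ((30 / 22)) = 77 / 12745800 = 0.00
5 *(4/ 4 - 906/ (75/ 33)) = -1988.20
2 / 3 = 0.67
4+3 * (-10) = -26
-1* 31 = -31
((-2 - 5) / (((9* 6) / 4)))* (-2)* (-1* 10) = -280 / 27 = -10.37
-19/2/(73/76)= -722/73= -9.89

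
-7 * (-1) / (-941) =-7 / 941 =-0.01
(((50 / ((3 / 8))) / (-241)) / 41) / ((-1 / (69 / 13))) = 9200 / 128453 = 0.07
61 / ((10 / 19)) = 115.90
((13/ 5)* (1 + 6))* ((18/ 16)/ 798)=39/ 1520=0.03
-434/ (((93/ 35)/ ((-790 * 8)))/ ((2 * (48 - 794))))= -4620425600/ 3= -1540141866.67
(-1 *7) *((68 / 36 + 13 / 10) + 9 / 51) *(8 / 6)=-72086 / 2295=-31.41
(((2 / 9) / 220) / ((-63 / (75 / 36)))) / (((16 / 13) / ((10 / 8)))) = -325 / 9580032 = -0.00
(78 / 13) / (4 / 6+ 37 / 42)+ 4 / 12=821 / 195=4.21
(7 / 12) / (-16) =-7 / 192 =-0.04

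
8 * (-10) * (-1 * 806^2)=51970880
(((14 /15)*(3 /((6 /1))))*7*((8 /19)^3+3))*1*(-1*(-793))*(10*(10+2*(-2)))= 477886.15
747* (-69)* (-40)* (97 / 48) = 8332785 / 2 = 4166392.50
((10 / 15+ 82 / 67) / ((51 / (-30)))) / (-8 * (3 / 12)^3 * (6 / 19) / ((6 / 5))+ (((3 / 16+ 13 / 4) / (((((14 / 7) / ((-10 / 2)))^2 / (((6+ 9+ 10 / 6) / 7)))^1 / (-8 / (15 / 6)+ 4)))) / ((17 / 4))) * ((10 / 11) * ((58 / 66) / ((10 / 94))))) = -26685120 / 1734309673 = -0.02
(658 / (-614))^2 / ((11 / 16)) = 1.67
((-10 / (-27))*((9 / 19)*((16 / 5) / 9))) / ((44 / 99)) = 8 / 57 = 0.14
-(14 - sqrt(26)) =-14 + sqrt(26) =-8.90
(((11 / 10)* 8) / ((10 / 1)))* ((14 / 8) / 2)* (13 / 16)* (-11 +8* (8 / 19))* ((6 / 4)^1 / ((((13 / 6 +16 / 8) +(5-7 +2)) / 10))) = -17.19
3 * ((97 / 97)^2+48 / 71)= 357 / 71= 5.03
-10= -10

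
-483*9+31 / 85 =-369464 / 85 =-4346.64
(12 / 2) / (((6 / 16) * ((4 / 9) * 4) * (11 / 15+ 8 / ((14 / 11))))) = 945 / 737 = 1.28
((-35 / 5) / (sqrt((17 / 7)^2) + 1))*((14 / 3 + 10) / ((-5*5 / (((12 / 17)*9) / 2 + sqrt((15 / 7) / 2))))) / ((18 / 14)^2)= 3773*sqrt(210) / 72900 + 26411 / 11475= 3.05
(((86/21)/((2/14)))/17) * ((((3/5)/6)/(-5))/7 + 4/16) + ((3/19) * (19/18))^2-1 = -59491/107100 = -0.56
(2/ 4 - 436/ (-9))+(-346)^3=-745590367/ 18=-41421687.06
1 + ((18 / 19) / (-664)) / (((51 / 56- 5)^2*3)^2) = 1.00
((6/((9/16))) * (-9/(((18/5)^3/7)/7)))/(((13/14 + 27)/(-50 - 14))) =21952000/95013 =231.04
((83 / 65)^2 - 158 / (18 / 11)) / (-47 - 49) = 902381 / 912600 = 0.99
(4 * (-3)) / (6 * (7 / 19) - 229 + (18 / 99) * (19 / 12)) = 15048 / 284033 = 0.05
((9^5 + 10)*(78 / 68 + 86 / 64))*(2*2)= 80024945 / 136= 588418.71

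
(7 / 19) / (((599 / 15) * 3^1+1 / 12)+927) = 0.00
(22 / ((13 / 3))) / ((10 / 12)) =396 / 65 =6.09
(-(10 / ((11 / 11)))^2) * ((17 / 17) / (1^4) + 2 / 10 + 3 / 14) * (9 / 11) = -810 / 7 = -115.71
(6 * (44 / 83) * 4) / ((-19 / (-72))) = 76032 / 1577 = 48.21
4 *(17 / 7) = 68 / 7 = 9.71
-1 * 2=-2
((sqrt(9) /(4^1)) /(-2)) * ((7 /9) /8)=-7 /192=-0.04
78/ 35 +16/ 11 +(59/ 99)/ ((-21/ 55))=22061/ 10395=2.12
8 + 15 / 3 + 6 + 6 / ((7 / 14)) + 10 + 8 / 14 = 291 / 7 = 41.57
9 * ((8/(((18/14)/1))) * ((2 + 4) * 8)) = 2688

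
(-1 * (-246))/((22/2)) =246/11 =22.36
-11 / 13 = -0.85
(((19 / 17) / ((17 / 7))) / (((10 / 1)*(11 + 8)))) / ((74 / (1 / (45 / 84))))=49 / 801975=0.00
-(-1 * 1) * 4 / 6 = 2 / 3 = 0.67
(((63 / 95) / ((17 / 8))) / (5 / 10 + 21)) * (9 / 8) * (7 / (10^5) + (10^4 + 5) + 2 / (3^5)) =1701851911907 / 10416750000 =163.38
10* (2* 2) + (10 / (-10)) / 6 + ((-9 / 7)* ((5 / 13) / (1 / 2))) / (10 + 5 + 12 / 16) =152003 / 3822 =39.77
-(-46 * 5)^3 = 12167000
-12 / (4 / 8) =-24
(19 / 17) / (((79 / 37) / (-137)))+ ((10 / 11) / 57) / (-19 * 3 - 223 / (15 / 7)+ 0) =-24315864367 / 339069896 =-71.71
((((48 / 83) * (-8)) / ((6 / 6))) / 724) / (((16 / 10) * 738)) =-10 / 1847829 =-0.00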